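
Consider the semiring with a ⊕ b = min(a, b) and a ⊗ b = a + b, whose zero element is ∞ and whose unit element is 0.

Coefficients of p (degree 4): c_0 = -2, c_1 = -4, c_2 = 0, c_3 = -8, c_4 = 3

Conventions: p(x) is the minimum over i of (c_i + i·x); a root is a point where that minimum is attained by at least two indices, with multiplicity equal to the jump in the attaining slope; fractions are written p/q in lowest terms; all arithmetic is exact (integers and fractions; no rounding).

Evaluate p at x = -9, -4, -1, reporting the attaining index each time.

p(-9) = min(-2+0·(-9)=-2, -4+1·(-9)=-13, 0+2·(-9)=-18, -8+3·(-9)=-35, 3+4·(-9)=-33) = -35 (attained by i=3)
p(-4) = min(-2+0·(-4)=-2, -4+1·(-4)=-8, 0+2·(-4)=-8, -8+3·(-4)=-20, 3+4·(-4)=-13) = -20 (attained by i=3)
p(-1) = min(-2+0·(-1)=-2, -4+1·(-1)=-5, 0+2·(-1)=-2, -8+3·(-1)=-11, 3+4·(-1)=-1) = -11 (attained by i=3)
Answer: p(-9) = -35; p(-4) = -20; p(-1) = -11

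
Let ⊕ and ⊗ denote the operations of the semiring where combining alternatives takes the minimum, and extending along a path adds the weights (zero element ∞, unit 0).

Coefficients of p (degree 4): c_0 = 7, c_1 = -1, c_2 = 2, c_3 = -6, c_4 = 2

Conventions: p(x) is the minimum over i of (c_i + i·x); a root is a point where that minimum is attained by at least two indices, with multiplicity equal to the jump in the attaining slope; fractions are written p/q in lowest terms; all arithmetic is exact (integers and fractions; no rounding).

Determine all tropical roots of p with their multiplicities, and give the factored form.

hull edge (i=0, c=7) to (i=1, c=-1): slope -8, span 1
hull edge (i=1, c=-1) to (i=3, c=-6): slope -5/2, span 2
hull edge (i=3, c=-6) to (i=4, c=2): slope 8, span 1
Factored form: p(x) = 2 ⊗ (x ⊕ (-8)) ⊗ (x ⊕ 5/2) ⊗ (x ⊕ 5/2) ⊗ (x ⊕ 8)
Answer: roots = -8 (mult 1), 5/2 (mult 2), 8 (mult 1)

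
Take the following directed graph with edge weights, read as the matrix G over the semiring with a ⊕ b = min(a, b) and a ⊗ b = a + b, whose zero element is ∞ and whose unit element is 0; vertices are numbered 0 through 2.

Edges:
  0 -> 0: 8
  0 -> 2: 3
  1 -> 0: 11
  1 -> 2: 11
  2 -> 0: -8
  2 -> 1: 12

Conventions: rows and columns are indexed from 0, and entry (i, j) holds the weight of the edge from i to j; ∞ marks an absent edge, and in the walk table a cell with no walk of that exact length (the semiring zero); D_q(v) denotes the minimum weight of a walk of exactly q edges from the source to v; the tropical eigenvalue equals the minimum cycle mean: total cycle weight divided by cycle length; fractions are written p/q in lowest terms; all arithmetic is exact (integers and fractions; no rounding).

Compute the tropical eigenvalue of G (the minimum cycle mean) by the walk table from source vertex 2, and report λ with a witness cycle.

q=0: [∞, ∞, 0]
q=1: [-8, 12, ∞]
q=2: [0, ∞, -5]
q=3: [-13, 7, 3]
Optimal cycle mean attained by: cycle 0->2->0, total 3 + (-8), length 2.
Answer: λ = -5/2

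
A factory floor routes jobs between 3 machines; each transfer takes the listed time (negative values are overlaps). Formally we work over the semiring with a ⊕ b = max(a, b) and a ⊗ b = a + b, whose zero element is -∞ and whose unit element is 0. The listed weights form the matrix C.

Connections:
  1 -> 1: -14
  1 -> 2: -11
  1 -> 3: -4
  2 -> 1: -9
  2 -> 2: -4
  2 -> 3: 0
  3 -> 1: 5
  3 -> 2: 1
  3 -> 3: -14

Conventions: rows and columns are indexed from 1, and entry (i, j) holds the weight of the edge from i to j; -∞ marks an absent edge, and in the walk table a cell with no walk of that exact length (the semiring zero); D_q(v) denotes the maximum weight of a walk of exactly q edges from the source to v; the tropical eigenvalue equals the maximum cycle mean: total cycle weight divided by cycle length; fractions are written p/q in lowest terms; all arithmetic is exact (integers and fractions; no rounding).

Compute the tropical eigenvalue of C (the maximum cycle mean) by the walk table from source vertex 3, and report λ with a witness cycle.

q=0: [-∞, -∞, 0]
q=1: [5, 1, -14]
q=2: [-8, -3, 1]
q=3: [6, 2, -3]
Optimal cycle mean attained by: cycle 1->3->1, total (-4) + 5, length 2.
Answer: λ = 1/2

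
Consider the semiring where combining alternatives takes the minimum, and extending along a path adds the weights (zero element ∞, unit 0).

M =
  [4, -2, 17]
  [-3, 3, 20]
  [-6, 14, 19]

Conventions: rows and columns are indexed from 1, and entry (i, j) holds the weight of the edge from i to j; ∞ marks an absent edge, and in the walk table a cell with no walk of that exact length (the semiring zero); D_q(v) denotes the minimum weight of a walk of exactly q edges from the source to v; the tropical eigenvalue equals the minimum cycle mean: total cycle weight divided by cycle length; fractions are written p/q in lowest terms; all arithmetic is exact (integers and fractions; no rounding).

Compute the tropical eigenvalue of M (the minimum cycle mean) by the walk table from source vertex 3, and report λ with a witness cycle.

q=0: [∞, ∞, 0]
q=1: [-6, 14, 19]
q=2: [-2, -8, 11]
q=3: [-11, -5, 12]
Optimal cycle mean attained by: cycle 1->2->1, total (-2) + (-3), length 2.
Answer: λ = -5/2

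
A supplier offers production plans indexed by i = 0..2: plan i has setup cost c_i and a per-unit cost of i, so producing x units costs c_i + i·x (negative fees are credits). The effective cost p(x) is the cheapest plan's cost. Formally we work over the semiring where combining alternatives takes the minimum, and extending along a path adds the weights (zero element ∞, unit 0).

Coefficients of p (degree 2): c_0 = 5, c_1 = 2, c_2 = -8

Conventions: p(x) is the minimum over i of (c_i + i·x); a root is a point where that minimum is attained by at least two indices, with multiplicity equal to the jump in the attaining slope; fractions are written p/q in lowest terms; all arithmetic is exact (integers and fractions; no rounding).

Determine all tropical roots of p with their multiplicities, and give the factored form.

hull edge (i=0, c=5) to (i=2, c=-8): slope -13/2, span 2
Factored form: p(x) = -8 ⊗ (x ⊕ 13/2) ⊗ (x ⊕ 13/2)
Answer: roots = 13/2 (mult 2)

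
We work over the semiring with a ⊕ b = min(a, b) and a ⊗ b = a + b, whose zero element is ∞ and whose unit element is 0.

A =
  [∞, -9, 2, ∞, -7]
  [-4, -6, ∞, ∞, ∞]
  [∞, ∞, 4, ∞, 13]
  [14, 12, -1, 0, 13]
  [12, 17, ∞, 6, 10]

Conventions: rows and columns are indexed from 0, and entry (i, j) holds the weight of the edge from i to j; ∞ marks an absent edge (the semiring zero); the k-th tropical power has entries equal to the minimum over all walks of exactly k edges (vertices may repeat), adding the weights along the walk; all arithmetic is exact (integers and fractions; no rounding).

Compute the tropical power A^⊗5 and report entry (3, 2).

A^⊗2:
  [-13, -15, 6, -1, 3]
  [-10, -13, -2, ∞, -11]
  [25, 30, 8, 19, 17]
  [8, 5, -1, 0, 7]
  [13, 3, 5, 6, 5]
A^⊗3:
  [-19, -22, -11, -1, -20]
  [-17, -19, -8, -5, -17]
  [26, 16, 12, 19, 18]
  [1, -1, -1, 0, 1]
  [-1, -3, 5, 6, 6]
A^⊗4:
  [-26, -28, -17, -14, -26]
  [-23, -26, -15, -11, -24]
  [12, 10, 16, 19, 19]
  [-5, -8, -1, 0, -6]
  [-7, -10, 1, 6, -8]
A^⊗5:
  [-32, -35, -24, -20, -33]
  [-30, -32, -21, -18, -30]
  [6, 3, 14, 19, 5]
  [-12, -14, -3, 0, -12]
  [-14, -16, -5, -2, -14]
Key observation: the optimum is the walk 3->0->1->1->0->2, with weight 14 + (-9) + (-6) + (-4) + 2 = -3.
Optimal value attained by: walk 3->0->1->1->0->2.
Answer: (A^⊗5)[3][2] = -3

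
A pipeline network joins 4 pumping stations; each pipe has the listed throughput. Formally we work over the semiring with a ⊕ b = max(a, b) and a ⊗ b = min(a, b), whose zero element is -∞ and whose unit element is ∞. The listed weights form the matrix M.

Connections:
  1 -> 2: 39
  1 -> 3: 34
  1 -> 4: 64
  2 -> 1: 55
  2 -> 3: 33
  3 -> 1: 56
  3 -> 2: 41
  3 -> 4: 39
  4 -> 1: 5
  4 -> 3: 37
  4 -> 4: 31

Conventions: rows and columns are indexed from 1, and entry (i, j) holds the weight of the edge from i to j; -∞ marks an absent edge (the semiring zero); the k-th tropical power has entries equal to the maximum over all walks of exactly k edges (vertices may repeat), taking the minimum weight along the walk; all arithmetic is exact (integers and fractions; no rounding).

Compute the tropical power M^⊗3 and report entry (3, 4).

M^⊗2:
  [39, 34, 37, 34]
  [33, 39, 34, 55]
  [41, 39, 37, 56]
  [37, 37, 31, 37]
M^⊗3:
  [37, 39, 34, 39]
  [39, 34, 37, 34]
  [39, 39, 37, 41]
  [37, 37, 37, 37]
Key observation: the optimum is the walk 3->2->1->4, with weight 41 min 55 min 64 = 41.
Optimal value attained by: walk 3->2->1->4.
Answer: (M^⊗3)[3][4] = 41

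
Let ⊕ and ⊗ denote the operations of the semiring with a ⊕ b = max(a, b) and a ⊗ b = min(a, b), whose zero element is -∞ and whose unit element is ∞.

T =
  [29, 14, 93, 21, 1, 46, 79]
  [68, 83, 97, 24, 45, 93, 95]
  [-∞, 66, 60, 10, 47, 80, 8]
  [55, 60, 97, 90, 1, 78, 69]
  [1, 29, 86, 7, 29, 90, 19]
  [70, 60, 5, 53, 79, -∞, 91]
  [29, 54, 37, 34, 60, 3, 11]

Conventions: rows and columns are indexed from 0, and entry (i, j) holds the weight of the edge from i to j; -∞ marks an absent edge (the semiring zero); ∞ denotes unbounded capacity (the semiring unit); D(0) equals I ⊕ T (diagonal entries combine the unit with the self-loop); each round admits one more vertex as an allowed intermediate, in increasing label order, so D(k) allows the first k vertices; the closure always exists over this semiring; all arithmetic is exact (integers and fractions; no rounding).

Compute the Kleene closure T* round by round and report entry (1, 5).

D(0):
  [∞, 14, 93, 21, 1, 46, 79]
  [68, ∞, 97, 24, 45, 93, 95]
  [-∞, 66, ∞, 10, 47, 80, 8]
  [55, 60, 97, ∞, 1, 78, 69]
  [1, 29, 86, 7, ∞, 90, 19]
  [70, 60, 5, 53, 79, ∞, 91]
  [29, 54, 37, 34, 60, 3, ∞]
D(1):
  [∞, 14, 93, 21, 1, 46, 79]
  [68, ∞, 97, 24, 45, 93, 95]
  [-∞, 66, ∞, 10, 47, 80, 8]
  [55, 60, 97, ∞, 1, 78, 69]
  [1, 29, 86, 7, ∞, 90, 19]
  [70, 60, 70, 53, 79, ∞, 91]
  [29, 54, 37, 34, 60, 29, ∞]
D(2):
  [∞, 14, 93, 21, 14, 46, 79]
  [68, ∞, 97, 24, 45, 93, 95]
  [66, 66, ∞, 24, 47, 80, 66]
  [60, 60, 97, ∞, 45, 78, 69]
  [29, 29, 86, 24, ∞, 90, 29]
  [70, 60, 70, 53, 79, ∞, 91]
  [54, 54, 54, 34, 60, 54, ∞]
D(3):
  [∞, 66, 93, 24, 47, 80, 79]
  [68, ∞, 97, 24, 47, 93, 95]
  [66, 66, ∞, 24, 47, 80, 66]
  [66, 66, 97, ∞, 47, 80, 69]
  [66, 66, 86, 24, ∞, 90, 66]
  [70, 66, 70, 53, 79, ∞, 91]
  [54, 54, 54, 34, 60, 54, ∞]
D(4):
  [∞, 66, 93, 24, 47, 80, 79]
  [68, ∞, 97, 24, 47, 93, 95]
  [66, 66, ∞, 24, 47, 80, 66]
  [66, 66, 97, ∞, 47, 80, 69]
  [66, 66, 86, 24, ∞, 90, 66]
  [70, 66, 70, 53, 79, ∞, 91]
  [54, 54, 54, 34, 60, 54, ∞]
D(5):
  [∞, 66, 93, 24, 47, 80, 79]
  [68, ∞, 97, 24, 47, 93, 95]
  [66, 66, ∞, 24, 47, 80, 66]
  [66, 66, 97, ∞, 47, 80, 69]
  [66, 66, 86, 24, ∞, 90, 66]
  [70, 66, 79, 53, 79, ∞, 91]
  [60, 60, 60, 34, 60, 60, ∞]
D(6):
  [∞, 66, 93, 53, 79, 80, 80]
  [70, ∞, 97, 53, 79, 93, 95]
  [70, 66, ∞, 53, 79, 80, 80]
  [70, 66, 97, ∞, 79, 80, 80]
  [70, 66, 86, 53, ∞, 90, 90]
  [70, 66, 79, 53, 79, ∞, 91]
  [60, 60, 60, 53, 60, 60, ∞]
D(7):
  [∞, 66, 93, 53, 79, 80, 80]
  [70, ∞, 97, 53, 79, 93, 95]
  [70, 66, ∞, 53, 79, 80, 80]
  [70, 66, 97, ∞, 79, 80, 80]
  [70, 66, 86, 53, ∞, 90, 90]
  [70, 66, 79, 53, 79, ∞, 91]
  [60, 60, 60, 53, 60, 60, ∞]
Answer: T*[1][5] = 93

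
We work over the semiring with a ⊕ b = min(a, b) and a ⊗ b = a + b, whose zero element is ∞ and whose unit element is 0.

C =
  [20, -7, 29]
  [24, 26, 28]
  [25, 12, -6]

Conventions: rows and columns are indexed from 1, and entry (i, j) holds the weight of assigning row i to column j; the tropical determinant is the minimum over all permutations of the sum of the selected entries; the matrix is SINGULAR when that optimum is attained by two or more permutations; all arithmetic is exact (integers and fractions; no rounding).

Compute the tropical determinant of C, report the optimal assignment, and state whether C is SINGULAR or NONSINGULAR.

σ = (1, 2, 3): 20 + 26 + (-6) = 40
σ = (1, 3, 2): 20 + 28 + 12 = 60
σ = (2, 1, 3): (-7) + 24 + (-6) = 11
σ = (2, 3, 1): (-7) + 28 + 25 = 46
σ = (3, 1, 2): 29 + 24 + 12 = 65
σ = (3, 2, 1): 29 + 26 + 25 = 80
Optimal value attained by: σ = (2, 1, 3).
Answer: det⊕(C) = 11; verdict: NONSINGULAR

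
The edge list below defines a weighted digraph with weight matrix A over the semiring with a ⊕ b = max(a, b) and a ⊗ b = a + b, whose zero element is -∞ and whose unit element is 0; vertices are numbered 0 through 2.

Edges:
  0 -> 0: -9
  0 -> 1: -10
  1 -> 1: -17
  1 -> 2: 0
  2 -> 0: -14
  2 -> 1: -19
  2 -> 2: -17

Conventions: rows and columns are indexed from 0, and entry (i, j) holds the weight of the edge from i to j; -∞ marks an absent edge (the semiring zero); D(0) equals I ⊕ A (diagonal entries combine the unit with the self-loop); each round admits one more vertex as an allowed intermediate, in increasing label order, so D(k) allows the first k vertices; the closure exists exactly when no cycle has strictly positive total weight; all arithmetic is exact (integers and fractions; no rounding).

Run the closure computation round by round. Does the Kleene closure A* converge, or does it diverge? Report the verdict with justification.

D(0):
  [0, -10, -∞]
  [-∞, 0, 0]
  [-14, -19, 0]
D(1):
  [0, -10, -∞]
  [-∞, 0, 0]
  [-14, -19, 0]
D(2):
  [0, -10, -10]
  [-∞, 0, 0]
  [-14, -19, 0]
D(3):
  [0, -10, -10]
  [-14, 0, 0]
  [-14, -19, 0]
Key observation: every diagonal entry stays at the unit through all rounds, so no improving cycle exists.
Answer: CONVERGES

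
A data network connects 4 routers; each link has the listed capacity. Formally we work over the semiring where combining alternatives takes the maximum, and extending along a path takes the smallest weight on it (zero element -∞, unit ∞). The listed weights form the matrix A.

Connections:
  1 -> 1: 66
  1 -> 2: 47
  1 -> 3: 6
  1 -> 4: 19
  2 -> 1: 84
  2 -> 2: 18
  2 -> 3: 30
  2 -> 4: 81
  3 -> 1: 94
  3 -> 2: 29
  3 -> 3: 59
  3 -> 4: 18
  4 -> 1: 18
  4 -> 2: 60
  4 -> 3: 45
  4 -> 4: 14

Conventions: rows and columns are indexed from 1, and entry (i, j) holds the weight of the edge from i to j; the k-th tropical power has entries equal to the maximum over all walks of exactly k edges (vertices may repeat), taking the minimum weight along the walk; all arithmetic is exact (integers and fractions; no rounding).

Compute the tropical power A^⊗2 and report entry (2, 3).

A^⊗2:
  [66, 47, 30, 47]
  [66, 60, 45, 19]
  [66, 47, 59, 29]
  [60, 29, 45, 60]
Key observation: the optimum is the walk 2->4->3, with weight 81 min 45 = 45.
Optimal value attained by: walk 2->4->3.
Answer: (A^⊗2)[2][3] = 45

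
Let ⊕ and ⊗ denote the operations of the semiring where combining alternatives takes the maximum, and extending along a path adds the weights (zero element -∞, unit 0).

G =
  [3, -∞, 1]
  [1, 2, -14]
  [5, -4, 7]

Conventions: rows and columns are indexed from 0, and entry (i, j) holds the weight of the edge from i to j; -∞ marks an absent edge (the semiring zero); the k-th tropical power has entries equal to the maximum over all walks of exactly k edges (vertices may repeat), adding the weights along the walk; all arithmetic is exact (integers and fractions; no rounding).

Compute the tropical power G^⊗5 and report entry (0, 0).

G^⊗2:
  [6, -3, 8]
  [4, 4, 2]
  [12, 3, 14]
G^⊗3:
  [13, 4, 15]
  [7, 6, 9]
  [19, 10, 21]
G^⊗4:
  [20, 11, 22]
  [14, 8, 16]
  [26, 17, 28]
G^⊗5:
  [27, 18, 29]
  [21, 12, 23]
  [33, 24, 35]
Key observation: the optimum is the walk 0->2->2->2->2->0, with weight 1 + 7 + 7 + 7 + 5 = 27.
Optimal value attained by: walk 0->2->2->2->2->0.
Answer: (G^⊗5)[0][0] = 27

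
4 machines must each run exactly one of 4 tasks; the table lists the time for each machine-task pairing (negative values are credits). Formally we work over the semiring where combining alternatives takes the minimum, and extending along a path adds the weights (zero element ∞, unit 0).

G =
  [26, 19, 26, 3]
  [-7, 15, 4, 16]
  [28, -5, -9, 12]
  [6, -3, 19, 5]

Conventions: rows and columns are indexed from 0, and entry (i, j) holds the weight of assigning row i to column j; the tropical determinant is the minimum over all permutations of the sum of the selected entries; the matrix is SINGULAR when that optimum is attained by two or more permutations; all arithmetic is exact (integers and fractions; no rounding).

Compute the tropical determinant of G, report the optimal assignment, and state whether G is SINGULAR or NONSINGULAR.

σ = (0, 1, 2, 3): 26 + 15 + (-9) + 5 = 37
σ = (0, 1, 3, 2): 26 + 15 + 12 + 19 = 72
σ = (0, 2, 1, 3): 26 + 4 + (-5) + 5 = 30
σ = (0, 2, 3, 1): 26 + 4 + 12 + (-3) = 39
σ = (0, 3, 1, 2): 26 + 16 + (-5) + 19 = 56
σ = (0, 3, 2, 1): 26 + 16 + (-9) + (-3) = 30
σ = (1, 0, 2, 3): 19 + (-7) + (-9) + 5 = 8
σ = (1, 0, 3, 2): 19 + (-7) + 12 + 19 = 43
σ = (1, 2, 0, 3): 19 + 4 + 28 + 5 = 56
σ = (1, 2, 3, 0): 19 + 4 + 12 + 6 = 41
σ = (1, 3, 0, 2): 19 + 16 + 28 + 19 = 82
σ = (1, 3, 2, 0): 19 + 16 + (-9) + 6 = 32
σ = (2, 0, 1, 3): 26 + (-7) + (-5) + 5 = 19
σ = (2, 0, 3, 1): 26 + (-7) + 12 + (-3) = 28
σ = (2, 1, 0, 3): 26 + 15 + 28 + 5 = 74
σ = (2, 1, 3, 0): 26 + 15 + 12 + 6 = 59
σ = (2, 3, 0, 1): 26 + 16 + 28 + (-3) = 67
σ = (2, 3, 1, 0): 26 + 16 + (-5) + 6 = 43
σ = (3, 0, 1, 2): 3 + (-7) + (-5) + 19 = 10
σ = (3, 0, 2, 1): 3 + (-7) + (-9) + (-3) = -16
σ = (3, 1, 0, 2): 3 + 15 + 28 + 19 = 65
σ = (3, 1, 2, 0): 3 + 15 + (-9) + 6 = 15
σ = (3, 2, 0, 1): 3 + 4 + 28 + (-3) = 32
σ = (3, 2, 1, 0): 3 + 4 + (-5) + 6 = 8
Optimal value attained by: σ = (3, 0, 2, 1).
Answer: det⊕(G) = -16; verdict: NONSINGULAR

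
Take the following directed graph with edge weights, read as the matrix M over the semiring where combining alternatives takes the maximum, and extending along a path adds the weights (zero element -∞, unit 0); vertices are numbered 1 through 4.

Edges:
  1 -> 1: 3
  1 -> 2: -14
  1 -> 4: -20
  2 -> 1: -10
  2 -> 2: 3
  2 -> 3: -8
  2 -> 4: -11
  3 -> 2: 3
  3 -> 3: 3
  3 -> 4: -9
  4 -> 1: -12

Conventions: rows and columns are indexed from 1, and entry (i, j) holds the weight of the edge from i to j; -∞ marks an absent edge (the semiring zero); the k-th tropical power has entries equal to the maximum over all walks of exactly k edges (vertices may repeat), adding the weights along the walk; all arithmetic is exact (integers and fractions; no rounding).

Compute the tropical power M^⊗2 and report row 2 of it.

M^⊗2:
  [6, -11, -22, -17]
  [-7, 6, -5, -8]
  [-7, 6, 6, -6]
  [-9, -26, -∞, -32]
Answer: row 2 of M^⊗2 = [-7, 6, -5, -8]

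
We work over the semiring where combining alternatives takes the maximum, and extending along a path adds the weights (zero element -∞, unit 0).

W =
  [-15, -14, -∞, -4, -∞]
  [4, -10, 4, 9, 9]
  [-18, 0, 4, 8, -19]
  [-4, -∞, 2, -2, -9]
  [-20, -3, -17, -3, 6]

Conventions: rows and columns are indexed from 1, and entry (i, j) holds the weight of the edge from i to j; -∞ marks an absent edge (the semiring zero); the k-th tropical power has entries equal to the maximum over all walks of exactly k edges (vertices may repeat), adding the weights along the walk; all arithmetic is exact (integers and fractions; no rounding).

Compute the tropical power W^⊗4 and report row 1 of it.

W^⊗2:
  [-8, -24, -2, -5, -5]
  [5, 6, 11, 12, 15]
  [4, 4, 10, 12, 9]
  [-6, 2, 6, 10, -3]
  [1, 3, 1, 6, 12]
W^⊗3:
  [-9, -2, 2, 6, 1]
  [10, 12, 15, 19, 21]
  [8, 10, 14, 18, 15]
  [6, 6, 12, 14, 11]
  [7, 9, 8, 12, 18]
W^⊗4:
  [2, 2, 8, 10, 7]
  [16, 18, 21, 23, 27]
  [14, 14, 20, 22, 21]
  [10, 12, 16, 20, 17]
  [13, 15, 14, 18, 24]
Answer: row 1 of W^⊗4 = [2, 2, 8, 10, 7]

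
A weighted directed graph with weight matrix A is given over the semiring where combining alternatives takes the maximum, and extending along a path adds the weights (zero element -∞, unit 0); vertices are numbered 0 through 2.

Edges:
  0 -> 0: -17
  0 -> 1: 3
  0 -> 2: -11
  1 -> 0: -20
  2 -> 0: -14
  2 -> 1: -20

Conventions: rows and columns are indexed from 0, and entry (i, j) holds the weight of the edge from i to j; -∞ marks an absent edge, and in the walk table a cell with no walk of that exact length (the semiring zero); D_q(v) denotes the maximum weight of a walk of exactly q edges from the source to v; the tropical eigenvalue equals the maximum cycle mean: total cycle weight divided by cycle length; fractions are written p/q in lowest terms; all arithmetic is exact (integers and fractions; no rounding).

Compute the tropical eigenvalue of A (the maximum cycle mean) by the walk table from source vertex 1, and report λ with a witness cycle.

q=0: [-∞, 0, -∞]
q=1: [-20, -∞, -∞]
q=2: [-37, -17, -31]
q=3: [-37, -34, -48]
Optimal cycle mean attained by: cycle 0->1->0, total 3 + (-20), length 2.
Answer: λ = -17/2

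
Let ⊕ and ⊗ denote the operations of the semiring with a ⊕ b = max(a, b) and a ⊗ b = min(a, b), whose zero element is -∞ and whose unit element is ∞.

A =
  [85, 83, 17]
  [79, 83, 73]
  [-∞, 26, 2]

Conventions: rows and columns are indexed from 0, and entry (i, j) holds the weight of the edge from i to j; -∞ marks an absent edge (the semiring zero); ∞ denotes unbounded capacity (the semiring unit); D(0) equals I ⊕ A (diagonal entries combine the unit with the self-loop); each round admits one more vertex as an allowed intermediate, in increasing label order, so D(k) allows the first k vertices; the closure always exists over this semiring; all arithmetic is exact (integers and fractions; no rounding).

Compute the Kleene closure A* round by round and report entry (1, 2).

D(0):
  [∞, 83, 17]
  [79, ∞, 73]
  [-∞, 26, ∞]
D(1):
  [∞, 83, 17]
  [79, ∞, 73]
  [-∞, 26, ∞]
D(2):
  [∞, 83, 73]
  [79, ∞, 73]
  [26, 26, ∞]
D(3):
  [∞, 83, 73]
  [79, ∞, 73]
  [26, 26, ∞]
Answer: A*[1][2] = 73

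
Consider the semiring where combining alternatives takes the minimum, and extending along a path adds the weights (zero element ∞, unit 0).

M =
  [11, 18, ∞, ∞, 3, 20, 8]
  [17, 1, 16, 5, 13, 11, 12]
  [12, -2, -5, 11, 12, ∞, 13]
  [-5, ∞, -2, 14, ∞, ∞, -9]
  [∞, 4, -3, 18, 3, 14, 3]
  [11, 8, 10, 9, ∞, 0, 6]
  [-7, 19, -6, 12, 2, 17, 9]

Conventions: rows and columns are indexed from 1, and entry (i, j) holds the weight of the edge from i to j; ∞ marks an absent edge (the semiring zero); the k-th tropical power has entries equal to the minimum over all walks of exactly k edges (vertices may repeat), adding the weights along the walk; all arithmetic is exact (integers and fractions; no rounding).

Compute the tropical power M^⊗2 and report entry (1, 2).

M^⊗2:
  [1, 7, 0, 20, 6, 17, 6]
  [0, 2, 3, 6, 14, 11, -4]
  [6, -7, -10, 3, 7, 9, 2]
  [-16, -4, -15, 3, -7, 8, 0]
  [-4, -5, -8, 8, 5, 14, 6]
  [-1, 8, 0, 9, 8, 0, 0]
  [2, -8, -11, 5, -4, 13, 1]
Key observation: the optimum is the walk 1->5->2, with weight 3 + 4 = 7.
Optimal value attained by: walk 1->5->2.
Answer: (M^⊗2)[1][2] = 7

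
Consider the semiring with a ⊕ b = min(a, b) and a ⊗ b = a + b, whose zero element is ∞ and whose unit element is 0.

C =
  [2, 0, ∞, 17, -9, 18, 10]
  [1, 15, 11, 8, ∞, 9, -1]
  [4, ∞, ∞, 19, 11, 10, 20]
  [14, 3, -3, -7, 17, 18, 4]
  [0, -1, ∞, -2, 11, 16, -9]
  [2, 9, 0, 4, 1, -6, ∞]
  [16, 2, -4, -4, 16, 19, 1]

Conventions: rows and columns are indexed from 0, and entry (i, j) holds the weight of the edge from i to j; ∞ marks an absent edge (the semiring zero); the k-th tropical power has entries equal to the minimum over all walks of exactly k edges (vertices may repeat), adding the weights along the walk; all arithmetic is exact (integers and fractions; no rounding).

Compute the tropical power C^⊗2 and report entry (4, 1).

C^⊗2:
  [-9, -10, 6, -11, -7, 7, -18]
  [3, 1, -5, -5, -8, 3, 0]
  [6, 4, 10, 9, -5, 4, 2]
  [1, -4, -10, -14, 5, 7, -3]
  [0, -7, -13, -13, -9, 8, -8]
  [-4, 0, -6, -3, -7, -12, -8]
  [0, -1, -7, -11, 7, 6, 0]
Key observation: the optimum is the walk 4->6->1, with weight (-9) + 2 = -7.
Optimal value attained by: walk 4->6->1.
Answer: (C^⊗2)[4][1] = -7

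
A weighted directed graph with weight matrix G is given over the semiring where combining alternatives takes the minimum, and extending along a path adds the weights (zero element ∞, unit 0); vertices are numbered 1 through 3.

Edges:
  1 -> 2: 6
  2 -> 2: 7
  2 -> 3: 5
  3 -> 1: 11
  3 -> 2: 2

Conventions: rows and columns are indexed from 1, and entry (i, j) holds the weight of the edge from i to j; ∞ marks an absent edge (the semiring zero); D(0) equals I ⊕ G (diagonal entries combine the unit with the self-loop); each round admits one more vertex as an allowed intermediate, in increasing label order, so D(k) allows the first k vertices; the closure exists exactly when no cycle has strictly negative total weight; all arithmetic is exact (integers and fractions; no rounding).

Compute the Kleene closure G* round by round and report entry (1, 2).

D(0):
  [0, 6, ∞]
  [∞, 0, 5]
  [11, 2, 0]
D(1):
  [0, 6, ∞]
  [∞, 0, 5]
  [11, 2, 0]
D(2):
  [0, 6, 11]
  [∞, 0, 5]
  [11, 2, 0]
D(3):
  [0, 6, 11]
  [16, 0, 5]
  [11, 2, 0]
Answer: G*[1][2] = 6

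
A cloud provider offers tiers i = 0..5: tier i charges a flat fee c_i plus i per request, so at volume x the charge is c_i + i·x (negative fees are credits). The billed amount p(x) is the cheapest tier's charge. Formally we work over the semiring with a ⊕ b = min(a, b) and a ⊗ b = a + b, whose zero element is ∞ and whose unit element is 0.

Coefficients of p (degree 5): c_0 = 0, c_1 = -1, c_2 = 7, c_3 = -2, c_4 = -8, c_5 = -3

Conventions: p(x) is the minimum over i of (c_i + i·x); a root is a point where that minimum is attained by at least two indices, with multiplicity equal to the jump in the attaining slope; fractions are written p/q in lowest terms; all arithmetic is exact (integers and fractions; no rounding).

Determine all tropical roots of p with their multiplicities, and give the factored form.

hull edge (i=0, c=0) to (i=4, c=-8): slope -2, span 4
hull edge (i=4, c=-8) to (i=5, c=-3): slope 5, span 1
Factored form: p(x) = -3 ⊗ (x ⊕ (-5)) ⊗ (x ⊕ 2) ⊗ (x ⊕ 2) ⊗ (x ⊕ 2) ⊗ (x ⊕ 2)
Answer: roots = -5 (mult 1), 2 (mult 4)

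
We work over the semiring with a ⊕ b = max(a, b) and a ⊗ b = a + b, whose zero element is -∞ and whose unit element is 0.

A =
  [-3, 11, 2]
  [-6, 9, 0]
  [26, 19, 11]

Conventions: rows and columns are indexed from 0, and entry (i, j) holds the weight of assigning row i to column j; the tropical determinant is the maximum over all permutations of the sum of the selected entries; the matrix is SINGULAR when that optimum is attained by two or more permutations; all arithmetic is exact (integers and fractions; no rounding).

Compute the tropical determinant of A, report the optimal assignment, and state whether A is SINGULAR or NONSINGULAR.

σ = (0, 1, 2): (-3) + 9 + 11 = 17
σ = (0, 2, 1): (-3) + 0 + 19 = 16
σ = (1, 0, 2): 11 + (-6) + 11 = 16
σ = (1, 2, 0): 11 + 0 + 26 = 37
σ = (2, 0, 1): 2 + (-6) + 19 = 15
σ = (2, 1, 0): 2 + 9 + 26 = 37
Optimal value attained by: σ = (1, 2, 0).
Answer: det⊕(A) = 37; verdict: SINGULAR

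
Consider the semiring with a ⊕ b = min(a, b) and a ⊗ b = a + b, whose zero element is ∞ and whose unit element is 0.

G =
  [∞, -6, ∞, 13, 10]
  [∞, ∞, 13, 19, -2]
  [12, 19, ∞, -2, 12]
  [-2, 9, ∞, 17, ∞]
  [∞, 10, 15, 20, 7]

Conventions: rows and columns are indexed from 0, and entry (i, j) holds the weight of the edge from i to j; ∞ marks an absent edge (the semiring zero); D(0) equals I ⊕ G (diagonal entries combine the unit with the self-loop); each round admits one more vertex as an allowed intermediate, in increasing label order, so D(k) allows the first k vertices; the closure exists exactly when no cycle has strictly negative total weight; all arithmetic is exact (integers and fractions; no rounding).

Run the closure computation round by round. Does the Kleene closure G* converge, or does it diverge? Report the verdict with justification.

D(0):
  [0, -6, ∞, 13, 10]
  [∞, 0, 13, 19, -2]
  [12, 19, 0, -2, 12]
  [-2, 9, ∞, 0, ∞]
  [∞, 10, 15, 20, 0]
D(1):
  [0, -6, ∞, 13, 10]
  [∞, 0, 13, 19, -2]
  [12, 6, 0, -2, 12]
  [-2, -8, ∞, 0, 8]
  [∞, 10, 15, 20, 0]
D(2):
  [0, -6, 7, 13, -8]
  [∞, 0, 13, 19, -2]
  [12, 6, 0, -2, 4]
  [-2, -8, 5, 0, -10]
  [∞, 10, 15, 20, 0]
D(3):
  [0, -6, 7, 5, -8]
  [25, 0, 13, 11, -2]
  [12, 6, 0, -2, 4]
  [-2, -8, 5, 0, -10]
  [27, 10, 15, 13, 0]
D(4):
  [0, -6, 7, 5, -8]
  [9, 0, 13, 11, -2]
  [-4, -10, 0, -2, -12]
  [-2, -8, 5, 0, -10]
  [11, 5, 15, 13, 0]
D(5):
  [0, -6, 7, 5, -8]
  [9, 0, 13, 11, -2]
  [-4, -10, 0, -2, -12]
  [-2, -8, 5, 0, -10]
  [11, 5, 15, 13, 0]
Key observation: every diagonal entry stays at the unit through all rounds, so no improving cycle exists.
Answer: CONVERGES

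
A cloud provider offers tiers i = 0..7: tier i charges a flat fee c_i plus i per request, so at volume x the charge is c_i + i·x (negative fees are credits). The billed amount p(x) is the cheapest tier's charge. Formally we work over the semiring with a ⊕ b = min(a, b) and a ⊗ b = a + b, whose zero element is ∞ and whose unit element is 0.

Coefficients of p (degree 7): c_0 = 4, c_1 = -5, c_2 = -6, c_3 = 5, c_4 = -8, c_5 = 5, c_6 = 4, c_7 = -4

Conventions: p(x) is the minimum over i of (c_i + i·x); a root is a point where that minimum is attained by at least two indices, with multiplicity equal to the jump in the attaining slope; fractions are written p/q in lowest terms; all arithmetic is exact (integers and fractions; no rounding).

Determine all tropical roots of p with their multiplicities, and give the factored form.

hull edge (i=0, c=4) to (i=1, c=-5): slope -9, span 1
hull edge (i=1, c=-5) to (i=4, c=-8): slope -1, span 3
hull edge (i=4, c=-8) to (i=7, c=-4): slope 4/3, span 3
Factored form: p(x) = -4 ⊗ (x ⊕ (-4/3)) ⊗ (x ⊕ (-4/3)) ⊗ (x ⊕ (-4/3)) ⊗ (x ⊕ 1) ⊗ (x ⊕ 1) ⊗ (x ⊕ 1) ⊗ (x ⊕ 9)
Answer: roots = -4/3 (mult 3), 1 (mult 3), 9 (mult 1)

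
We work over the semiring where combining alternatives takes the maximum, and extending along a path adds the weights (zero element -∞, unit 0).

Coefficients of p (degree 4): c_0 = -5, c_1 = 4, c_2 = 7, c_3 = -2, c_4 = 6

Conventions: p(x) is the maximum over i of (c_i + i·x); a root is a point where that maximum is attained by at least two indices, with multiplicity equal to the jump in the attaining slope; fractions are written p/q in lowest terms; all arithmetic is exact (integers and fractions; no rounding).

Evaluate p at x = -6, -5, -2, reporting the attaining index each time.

p(-6) = max(-5+0·(-6)=-5, 4+1·(-6)=-2, 7+2·(-6)=-5, -2+3·(-6)=-20, 6+4·(-6)=-18) = -2 (attained by i=1)
p(-5) = max(-5+0·(-5)=-5, 4+1·(-5)=-1, 7+2·(-5)=-3, -2+3·(-5)=-17, 6+4·(-5)=-14) = -1 (attained by i=1)
p(-2) = max(-5+0·(-2)=-5, 4+1·(-2)=2, 7+2·(-2)=3, -2+3·(-2)=-8, 6+4·(-2)=-2) = 3 (attained by i=2)
Answer: p(-6) = -2; p(-5) = -1; p(-2) = 3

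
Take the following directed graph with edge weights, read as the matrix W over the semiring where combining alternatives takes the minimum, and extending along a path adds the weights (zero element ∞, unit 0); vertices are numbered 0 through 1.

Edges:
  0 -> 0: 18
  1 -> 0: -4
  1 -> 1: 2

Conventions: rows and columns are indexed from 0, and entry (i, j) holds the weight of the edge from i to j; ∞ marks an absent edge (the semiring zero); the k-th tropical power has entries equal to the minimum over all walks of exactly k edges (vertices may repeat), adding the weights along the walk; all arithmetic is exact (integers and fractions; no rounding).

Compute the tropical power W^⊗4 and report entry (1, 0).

W^⊗2:
  [36, ∞]
  [-2, 4]
W^⊗3:
  [54, ∞]
  [0, 6]
W^⊗4:
  [72, ∞]
  [2, 8]
Key observation: the optimum is the walk 1->1->1->1->0, with weight 2 + 2 + 2 + (-4) = 2.
Optimal value attained by: walk 1->1->1->1->0.
Answer: (W^⊗4)[1][0] = 2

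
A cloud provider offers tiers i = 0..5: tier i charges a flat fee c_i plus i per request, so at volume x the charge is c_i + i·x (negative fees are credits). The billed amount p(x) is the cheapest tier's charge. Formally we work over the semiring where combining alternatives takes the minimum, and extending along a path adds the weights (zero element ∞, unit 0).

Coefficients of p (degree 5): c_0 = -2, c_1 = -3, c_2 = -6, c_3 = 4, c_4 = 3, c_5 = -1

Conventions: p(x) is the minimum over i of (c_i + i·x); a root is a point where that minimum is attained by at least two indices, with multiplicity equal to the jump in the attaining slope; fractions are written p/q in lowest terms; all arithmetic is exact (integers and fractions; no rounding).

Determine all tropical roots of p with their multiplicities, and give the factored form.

hull edge (i=0, c=-2) to (i=2, c=-6): slope -2, span 2
hull edge (i=2, c=-6) to (i=5, c=-1): slope 5/3, span 3
Factored form: p(x) = -1 ⊗ (x ⊕ (-5/3)) ⊗ (x ⊕ (-5/3)) ⊗ (x ⊕ (-5/3)) ⊗ (x ⊕ 2) ⊗ (x ⊕ 2)
Answer: roots = -5/3 (mult 3), 2 (mult 2)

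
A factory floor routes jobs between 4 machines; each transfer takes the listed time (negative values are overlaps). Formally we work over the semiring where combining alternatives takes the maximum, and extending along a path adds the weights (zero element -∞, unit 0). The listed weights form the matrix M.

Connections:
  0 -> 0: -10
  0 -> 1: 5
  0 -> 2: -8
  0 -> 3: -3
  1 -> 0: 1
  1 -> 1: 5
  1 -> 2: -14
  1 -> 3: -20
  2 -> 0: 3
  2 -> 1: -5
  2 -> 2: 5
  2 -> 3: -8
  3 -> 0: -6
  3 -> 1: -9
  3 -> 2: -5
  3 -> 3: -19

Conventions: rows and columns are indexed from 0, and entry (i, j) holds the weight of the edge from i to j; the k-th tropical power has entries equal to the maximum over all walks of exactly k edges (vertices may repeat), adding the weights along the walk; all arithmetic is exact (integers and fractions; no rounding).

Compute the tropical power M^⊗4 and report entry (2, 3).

M^⊗2:
  [6, 10, -3, -13]
  [6, 10, -7, -2]
  [8, 8, 10, 0]
  [-2, -1, 0, -9]
M^⊗3:
  [11, 15, 2, 3]
  [11, 15, -2, 3]
  [13, 13, 15, 5]
  [3, 4, 5, -5]
M^⊗4:
  [16, 20, 7, 8]
  [16, 20, 3, 8]
  [18, 18, 20, 10]
  [8, 9, 10, 0]
Key observation: the optimum is the walk 2->2->2->0->3, with weight 5 + 5 + 3 + (-3) = 10.
Optimal value attained by: walk 2->2->2->0->3.
Answer: (M^⊗4)[2][3] = 10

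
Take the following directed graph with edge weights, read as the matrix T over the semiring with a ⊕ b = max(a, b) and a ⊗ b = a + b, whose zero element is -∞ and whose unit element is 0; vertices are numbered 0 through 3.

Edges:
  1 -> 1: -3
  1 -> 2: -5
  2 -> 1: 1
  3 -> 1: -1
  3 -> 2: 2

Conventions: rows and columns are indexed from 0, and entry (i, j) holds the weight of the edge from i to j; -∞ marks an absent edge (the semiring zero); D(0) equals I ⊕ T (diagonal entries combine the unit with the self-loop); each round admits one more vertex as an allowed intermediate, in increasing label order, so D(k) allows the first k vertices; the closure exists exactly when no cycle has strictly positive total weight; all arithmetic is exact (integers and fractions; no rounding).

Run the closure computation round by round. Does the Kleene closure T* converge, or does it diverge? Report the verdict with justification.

D(0):
  [0, -∞, -∞, -∞]
  [-∞, 0, -5, -∞]
  [-∞, 1, 0, -∞]
  [-∞, -1, 2, 0]
D(1):
  [0, -∞, -∞, -∞]
  [-∞, 0, -5, -∞]
  [-∞, 1, 0, -∞]
  [-∞, -1, 2, 0]
D(2):
  [0, -∞, -∞, -∞]
  [-∞, 0, -5, -∞]
  [-∞, 1, 0, -∞]
  [-∞, -1, 2, 0]
D(3):
  [0, -∞, -∞, -∞]
  [-∞, 0, -5, -∞]
  [-∞, 1, 0, -∞]
  [-∞, 3, 2, 0]
D(4):
  [0, -∞, -∞, -∞]
  [-∞, 0, -5, -∞]
  [-∞, 1, 0, -∞]
  [-∞, 3, 2, 0]
Key observation: every diagonal entry stays at the unit through all rounds, so no improving cycle exists.
Answer: CONVERGES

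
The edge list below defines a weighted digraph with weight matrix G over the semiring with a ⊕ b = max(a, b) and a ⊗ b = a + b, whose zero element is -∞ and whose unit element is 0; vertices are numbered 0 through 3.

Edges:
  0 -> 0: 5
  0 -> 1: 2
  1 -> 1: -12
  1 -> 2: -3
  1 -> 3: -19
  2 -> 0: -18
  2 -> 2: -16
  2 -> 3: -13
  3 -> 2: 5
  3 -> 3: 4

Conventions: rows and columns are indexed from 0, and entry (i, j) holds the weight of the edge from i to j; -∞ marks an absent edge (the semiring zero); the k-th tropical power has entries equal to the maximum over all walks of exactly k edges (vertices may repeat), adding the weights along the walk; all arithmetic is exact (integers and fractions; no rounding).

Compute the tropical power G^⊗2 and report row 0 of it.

G^⊗2:
  [10, 7, -1, -17]
  [-21, -24, -14, -15]
  [-13, -16, -8, -9]
  [-13, -∞, 9, 8]
Answer: row 0 of G^⊗2 = [10, 7, -1, -17]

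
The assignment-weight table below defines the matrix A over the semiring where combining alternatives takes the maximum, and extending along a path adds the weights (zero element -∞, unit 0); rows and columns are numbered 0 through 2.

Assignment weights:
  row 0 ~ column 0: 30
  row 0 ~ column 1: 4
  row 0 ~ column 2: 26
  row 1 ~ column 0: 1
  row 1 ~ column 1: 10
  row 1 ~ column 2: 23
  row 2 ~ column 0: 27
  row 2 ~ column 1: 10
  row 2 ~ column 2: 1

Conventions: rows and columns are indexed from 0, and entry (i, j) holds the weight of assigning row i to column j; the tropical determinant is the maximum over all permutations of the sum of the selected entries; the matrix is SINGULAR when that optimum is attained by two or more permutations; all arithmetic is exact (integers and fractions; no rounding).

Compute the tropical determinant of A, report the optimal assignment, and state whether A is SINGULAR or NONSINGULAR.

σ = (0, 1, 2): 30 + 10 + 1 = 41
σ = (0, 2, 1): 30 + 23 + 10 = 63
σ = (1, 0, 2): 4 + 1 + 1 = 6
σ = (1, 2, 0): 4 + 23 + 27 = 54
σ = (2, 0, 1): 26 + 1 + 10 = 37
σ = (2, 1, 0): 26 + 10 + 27 = 63
Optimal value attained by: σ = (0, 2, 1).
Answer: det⊕(A) = 63; verdict: SINGULAR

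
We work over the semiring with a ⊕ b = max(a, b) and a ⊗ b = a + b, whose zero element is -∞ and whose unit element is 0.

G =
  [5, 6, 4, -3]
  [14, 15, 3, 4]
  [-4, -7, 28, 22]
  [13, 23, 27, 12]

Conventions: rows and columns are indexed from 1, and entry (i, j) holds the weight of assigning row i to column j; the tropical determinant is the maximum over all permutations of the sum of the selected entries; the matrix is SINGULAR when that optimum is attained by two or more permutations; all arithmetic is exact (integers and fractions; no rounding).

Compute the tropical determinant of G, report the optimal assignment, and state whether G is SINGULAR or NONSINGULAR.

σ = (1, 2, 3, 4): 5 + 15 + 28 + 12 = 60
σ = (1, 2, 4, 3): 5 + 15 + 22 + 27 = 69
σ = (1, 3, 2, 4): 5 + 3 + (-7) + 12 = 13
σ = (1, 3, 4, 2): 5 + 3 + 22 + 23 = 53
σ = (1, 4, 2, 3): 5 + 4 + (-7) + 27 = 29
σ = (1, 4, 3, 2): 5 + 4 + 28 + 23 = 60
σ = (2, 1, 3, 4): 6 + 14 + 28 + 12 = 60
σ = (2, 1, 4, 3): 6 + 14 + 22 + 27 = 69
σ = (2, 3, 1, 4): 6 + 3 + (-4) + 12 = 17
σ = (2, 3, 4, 1): 6 + 3 + 22 + 13 = 44
σ = (2, 4, 1, 3): 6 + 4 + (-4) + 27 = 33
σ = (2, 4, 3, 1): 6 + 4 + 28 + 13 = 51
σ = (3, 1, 2, 4): 4 + 14 + (-7) + 12 = 23
σ = (3, 1, 4, 2): 4 + 14 + 22 + 23 = 63
σ = (3, 2, 1, 4): 4 + 15 + (-4) + 12 = 27
σ = (3, 2, 4, 1): 4 + 15 + 22 + 13 = 54
σ = (3, 4, 1, 2): 4 + 4 + (-4) + 23 = 27
σ = (3, 4, 2, 1): 4 + 4 + (-7) + 13 = 14
σ = (4, 1, 2, 3): (-3) + 14 + (-7) + 27 = 31
σ = (4, 1, 3, 2): (-3) + 14 + 28 + 23 = 62
σ = (4, 2, 1, 3): (-3) + 15 + (-4) + 27 = 35
σ = (4, 2, 3, 1): (-3) + 15 + 28 + 13 = 53
σ = (4, 3, 1, 2): (-3) + 3 + (-4) + 23 = 19
σ = (4, 3, 2, 1): (-3) + 3 + (-7) + 13 = 6
Optimal value attained by: σ = (1, 2, 4, 3).
Answer: det⊕(G) = 69; verdict: SINGULAR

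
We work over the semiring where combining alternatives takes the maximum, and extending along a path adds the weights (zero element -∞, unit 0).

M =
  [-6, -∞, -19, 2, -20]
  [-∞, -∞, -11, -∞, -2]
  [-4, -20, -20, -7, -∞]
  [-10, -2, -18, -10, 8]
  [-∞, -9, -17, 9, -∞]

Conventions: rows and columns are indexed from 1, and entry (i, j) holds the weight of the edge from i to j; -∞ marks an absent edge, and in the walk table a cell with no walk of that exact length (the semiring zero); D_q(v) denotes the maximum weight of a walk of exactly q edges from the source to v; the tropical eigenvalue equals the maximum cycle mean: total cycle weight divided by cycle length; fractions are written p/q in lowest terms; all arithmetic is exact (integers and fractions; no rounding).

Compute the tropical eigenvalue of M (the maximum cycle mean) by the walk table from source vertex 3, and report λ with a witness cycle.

q=0: [-∞, -∞, 0, -∞, -∞]
q=1: [-4, -20, -20, -7, -∞]
q=2: [-10, -9, -23, -2, 1]
q=3: [-12, -4, -16, 10, 6]
q=4: [0, 8, -8, 15, 18]
q=5: [5, 13, 1, 27, 23]
Optimal cycle mean attained by: cycle 4->5->4, total 8 + 9, length 2.
Answer: λ = 17/2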